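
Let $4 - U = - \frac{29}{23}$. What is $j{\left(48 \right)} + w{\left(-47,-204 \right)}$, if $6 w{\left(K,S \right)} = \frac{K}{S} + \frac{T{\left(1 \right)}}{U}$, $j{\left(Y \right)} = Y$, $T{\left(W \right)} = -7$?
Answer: $\frac{7081835}{148104} \approx 47.817$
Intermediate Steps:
$U = \frac{121}{23}$ ($U = 4 - - \frac{29}{23} = 4 + \frac{29}{23} = \frac{121}{23} \approx 5.2609$)
$w{\left(K,S \right)} = - \frac{161}{726} + \frac{K}{6 S}$ ($w{\left(K,S \right)} = \frac{\frac{K}{S} - \frac{7}{\frac{121}{23}}}{6} = \frac{\frac{K}{S} - \frac{161}{121}}{6} = \frac{- \frac{161}{121} + \frac{K}{S}}{6} = - \frac{161}{726} + \frac{K}{6 S}$)
$j{\left(48 \right)} + w{\left(-47,-204 \right)} = 48 - \left(\frac{161}{726} + \frac{47}{6 \left(-204\right)}\right) = 48 - \left(\frac{161}{726} + \frac{47}{6} \left(- \frac{1}{204}\right)\right) = 48 + \left(- \frac{161}{726} + \frac{47}{1224}\right) = 48 - \frac{27157}{148104} = \frac{7081835}{148104}$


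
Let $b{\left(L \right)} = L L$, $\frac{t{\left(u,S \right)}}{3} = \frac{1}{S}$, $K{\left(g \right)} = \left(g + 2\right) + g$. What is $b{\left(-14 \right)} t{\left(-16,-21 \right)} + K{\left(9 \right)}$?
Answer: $-8$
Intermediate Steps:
$K{\left(g \right)} = 2 + 2 g$ ($K{\left(g \right)} = \left(2 + g\right) + g = 2 + 2 g$)
$t{\left(u,S \right)} = \frac{3}{S}$
$b{\left(L \right)} = L^{2}$
$b{\left(-14 \right)} t{\left(-16,-21 \right)} + K{\left(9 \right)} = \left(-14\right)^{2} \frac{3}{-21} + \left(2 + 2 \cdot 9\right) = 196 \cdot 3 \left(- \frac{1}{21}\right) + \left(2 + 18\right) = 196 \left(- \frac{1}{7}\right) + 20 = -28 + 20 = -8$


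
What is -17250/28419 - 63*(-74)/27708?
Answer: -19192979/43746314 ≈ -0.43873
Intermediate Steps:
-17250/28419 - 63*(-74)/27708 = -17250*1/28419 + 4662*(1/27708) = -5750/9473 + 777/4618 = -19192979/43746314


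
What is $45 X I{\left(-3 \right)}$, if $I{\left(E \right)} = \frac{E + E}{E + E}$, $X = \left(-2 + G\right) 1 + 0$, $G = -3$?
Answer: $-225$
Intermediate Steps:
$X = -5$ ($X = \left(-2 - 3\right) 1 + 0 = \left(-5\right) 1 + 0 = -5 + 0 = -5$)
$I{\left(E \right)} = 1$ ($I{\left(E \right)} = \frac{2 E}{2 E} = 2 E \frac{1}{2 E} = 1$)
$45 X I{\left(-3 \right)} = 45 \left(-5\right) 1 = \left(-225\right) 1 = -225$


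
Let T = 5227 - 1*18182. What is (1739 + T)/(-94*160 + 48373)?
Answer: -11216/33333 ≈ -0.33648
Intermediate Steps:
T = -12955 (T = 5227 - 18182 = -12955)
(1739 + T)/(-94*160 + 48373) = (1739 - 12955)/(-94*160 + 48373) = -11216/(-15040 + 48373) = -11216/33333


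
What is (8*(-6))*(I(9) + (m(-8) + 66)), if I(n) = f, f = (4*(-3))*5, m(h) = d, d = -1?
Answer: -240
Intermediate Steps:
m(h) = -1
f = -60 (f = -12*5 = -60)
I(n) = -60
(8*(-6))*(I(9) + (m(-8) + 66)) = (8*(-6))*(-60 + (-1 + 66)) = -48*(-60 + 65) = -48*5 = -240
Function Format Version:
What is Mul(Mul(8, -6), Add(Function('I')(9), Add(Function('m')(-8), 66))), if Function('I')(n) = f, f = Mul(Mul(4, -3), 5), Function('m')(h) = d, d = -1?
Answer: -240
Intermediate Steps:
Function('m')(h) = -1
f = -60 (f = Mul(-12, 5) = -60)
Function('I')(n) = -60
Mul(Mul(8, -6), Add(Function('I')(9), Add(Function('m')(-8), 66))) = Mul(Mul(8, -6), Add(-60, Add(-1, 66))) = Mul(-48, Add(-60, 65)) = Mul(-48, 5) = -240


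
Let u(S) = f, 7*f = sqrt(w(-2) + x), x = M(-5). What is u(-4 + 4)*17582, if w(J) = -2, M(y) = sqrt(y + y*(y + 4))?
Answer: 17582*I*sqrt(2)/7 ≈ 3552.1*I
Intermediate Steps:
M(y) = sqrt(y + y*(4 + y))
x = 0 (x = sqrt(-5*(5 - 5)) = sqrt(-5*0) = sqrt(0) = 0)
f = I*sqrt(2)/7 (f = sqrt(-2 + 0)/7 = sqrt(-2)/7 = (I*sqrt(2))/7 = I*sqrt(2)/7 ≈ 0.20203*I)
u(S) = I*sqrt(2)/7
u(-4 + 4)*17582 = (I*sqrt(2)/7)*17582 = 17582*I*sqrt(2)/7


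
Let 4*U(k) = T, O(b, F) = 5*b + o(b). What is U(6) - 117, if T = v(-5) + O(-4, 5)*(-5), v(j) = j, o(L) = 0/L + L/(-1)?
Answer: -393/4 ≈ -98.250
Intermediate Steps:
o(L) = -L (o(L) = 0 + L*(-1) = 0 - L = -L)
O(b, F) = 4*b (O(b, F) = 5*b - b = 4*b)
T = 75 (T = -5 + (4*(-4))*(-5) = -5 - 16*(-5) = -5 + 80 = 75)
U(k) = 75/4 (U(k) = (¼)*75 = 75/4)
U(6) - 117 = 75/4 - 117 = -393/4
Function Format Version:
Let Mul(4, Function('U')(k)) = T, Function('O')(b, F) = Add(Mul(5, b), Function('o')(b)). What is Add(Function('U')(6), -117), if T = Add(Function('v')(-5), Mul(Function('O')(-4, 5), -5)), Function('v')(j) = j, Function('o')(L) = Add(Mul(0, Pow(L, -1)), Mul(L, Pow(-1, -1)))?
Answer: Rational(-393, 4) ≈ -98.250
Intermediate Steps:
Function('o')(L) = Mul(-1, L) (Function('o')(L) = Add(0, Mul(L, -1)) = Add(0, Mul(-1, L)) = Mul(-1, L))
Function('O')(b, F) = Mul(4, b) (Function('O')(b, F) = Add(Mul(5, b), Mul(-1, b)) = Mul(4, b))
T = 75 (T = Add(-5, Mul(Mul(4, -4), -5)) = Add(-5, Mul(-16, -5)) = Add(-5, 80) = 75)
Function('U')(k) = Rational(75, 4) (Function('U')(k) = Mul(Rational(1, 4), 75) = Rational(75, 4))
Add(Function('U')(6), -117) = Add(Rational(75, 4), -117) = Rational(-393, 4)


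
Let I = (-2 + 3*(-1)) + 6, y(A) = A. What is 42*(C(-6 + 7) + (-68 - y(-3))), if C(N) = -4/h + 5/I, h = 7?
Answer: -2544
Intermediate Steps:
I = 1 (I = (-2 - 3) + 6 = -5 + 6 = 1)
C(N) = 31/7 (C(N) = -4/7 + 5/1 = -4*1/7 + 5*1 = -4/7 + 5 = 31/7)
42*(C(-6 + 7) + (-68 - y(-3))) = 42*(31/7 + (-68 - 1*(-3))) = 42*(31/7 + (-68 + 3)) = 42*(31/7 - 65) = 42*(-424/7) = -2544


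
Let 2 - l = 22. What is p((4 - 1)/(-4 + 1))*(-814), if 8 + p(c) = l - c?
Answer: 21978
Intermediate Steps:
l = -20 (l = 2 - 1*22 = 2 - 22 = -20)
p(c) = -28 - c (p(c) = -8 + (-20 - c) = -28 - c)
p((4 - 1)/(-4 + 1))*(-814) = (-28 - (4 - 1)/(-4 + 1))*(-814) = (-28 - 3/(-3))*(-814) = (-28 - 3*(-1)/3)*(-814) = (-28 - 1*(-1))*(-814) = (-28 + 1)*(-814) = -27*(-814) = 21978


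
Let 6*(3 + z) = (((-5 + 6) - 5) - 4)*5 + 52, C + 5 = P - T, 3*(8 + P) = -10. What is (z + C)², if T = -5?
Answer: 1369/9 ≈ 152.11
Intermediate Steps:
P = -34/3 (P = -8 + (⅓)*(-10) = -8 - 10/3 = -34/3 ≈ -11.333)
C = -34/3 (C = -5 + (-34/3 - 1*(-5)) = -5 + (-34/3 + 5) = -5 - 19/3 = -34/3 ≈ -11.333)
z = -1 (z = -3 + ((((-5 + 6) - 5) - 4)*5 + 52)/6 = -3 + (((1 - 5) - 4)*5 + 52)/6 = -3 + ((-4 - 4)*5 + 52)/6 = -3 + (-8*5 + 52)/6 = -3 + (-40 + 52)/6 = -3 + (⅙)*12 = -3 + 2 = -1)
(z + C)² = (-1 - 34/3)² = (-37/3)² = 1369/9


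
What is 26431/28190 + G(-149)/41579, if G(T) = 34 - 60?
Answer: 1098241609/1172112010 ≈ 0.93698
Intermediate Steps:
G(T) = -26
26431/28190 + G(-149)/41579 = 26431/28190 - 26/41579 = 1098241609/1172112010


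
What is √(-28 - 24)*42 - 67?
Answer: -67 + 84*I*√13 ≈ -67.0 + 302.87*I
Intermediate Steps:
√(-28 - 24)*42 - 67 = √(-52)*42 - 67 = (2*I*√13)*42 - 67 = 84*I*√13 - 67 = -67 + 84*I*√13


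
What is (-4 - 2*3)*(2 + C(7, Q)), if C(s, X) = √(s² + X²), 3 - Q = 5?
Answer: -20 - 10*√53 ≈ -92.801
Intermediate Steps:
Q = -2 (Q = 3 - 1*5 = 3 - 5 = -2)
C(s, X) = √(X² + s²)
(-4 - 2*3)*(2 + C(7, Q)) = (-4 - 2*3)*(2 + √((-2)² + 7²)) = (-4 - 6)*(2 + √(4 + 49)) = -10*(2 + √53) = -20 - 10*√53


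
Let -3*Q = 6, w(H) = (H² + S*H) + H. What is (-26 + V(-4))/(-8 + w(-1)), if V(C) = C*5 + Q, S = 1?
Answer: 16/3 ≈ 5.3333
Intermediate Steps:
w(H) = H² + 2*H (w(H) = (H² + 1*H) + H = (H² + H) + H = (H + H²) + H = H² + 2*H)
Q = -2 (Q = -⅓*6 = -2)
V(C) = -2 + 5*C (V(C) = C*5 - 2 = 5*C - 2 = -2 + 5*C)
(-26 + V(-4))/(-8 + w(-1)) = (-26 + (-2 + 5*(-4)))/(-8 - (2 - 1)) = (-26 + (-2 - 20))/(-8 - 1*1) = (-26 - 22)/(-8 - 1) = -48/(-9) = -⅑*(-48) = 16/3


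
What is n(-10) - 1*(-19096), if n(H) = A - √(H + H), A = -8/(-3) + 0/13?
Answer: 57296/3 - 2*I*√5 ≈ 19099.0 - 4.4721*I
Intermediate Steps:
A = 8/3 (A = -8*(-⅓) + 0*(1/13) = 8/3 + 0 = 8/3 ≈ 2.6667)
n(H) = 8/3 - √2*√H (n(H) = 8/3 - √(H + H) = 8/3 - √(2*H) = 8/3 - √2*√H)
n(-10) - 1*(-19096) = (8/3 - √2*√(-10)) - 1*(-19096) = (8/3 - √2*I*√10) + 19096 = (8/3 - 2*I*√5) + 19096 = 57296/3 - 2*I*√5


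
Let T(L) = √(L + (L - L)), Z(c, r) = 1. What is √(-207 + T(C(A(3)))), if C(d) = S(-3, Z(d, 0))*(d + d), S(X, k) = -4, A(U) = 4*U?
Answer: √(-207 + 4*I*√6) ≈ 0.34041 + 14.392*I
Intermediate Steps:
C(d) = -8*d (C(d) = -4*(d + d) = -8*d)
T(L) = √L (T(L) = √(L + 0) = √L)
√(-207 + T(C(A(3)))) = √(-207 + √(-32*3)) = √(-207 + √(-8*12)) = √(-207 + √(-96)) = √(-207 + 4*I*√6)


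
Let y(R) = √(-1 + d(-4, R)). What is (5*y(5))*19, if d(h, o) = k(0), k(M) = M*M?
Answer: 95*I ≈ 95.0*I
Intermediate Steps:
k(M) = M²
d(h, o) = 0 (d(h, o) = 0² = 0)
y(R) = I (y(R) = √(-1 + 0) = √(-1) = I)
(5*y(5))*19 = (5*I)*19 = 95*I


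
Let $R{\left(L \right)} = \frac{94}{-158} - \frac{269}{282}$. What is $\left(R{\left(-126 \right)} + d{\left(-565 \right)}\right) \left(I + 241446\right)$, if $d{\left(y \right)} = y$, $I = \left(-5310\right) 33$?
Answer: $- \frac{139291701700}{3713} \approx -3.7515 \cdot 10^{7}$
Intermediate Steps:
$I = -175230$
$R{\left(L \right)} = - \frac{34505}{22278}$ ($R{\left(L \right)} = 94 \left(- \frac{1}{158}\right) - \frac{269}{282} = - \frac{47}{79} - \frac{269}{282} = - \frac{34505}{22278}$)
$\left(R{\left(-126 \right)} + d{\left(-565 \right)}\right) \left(I + 241446\right) = \left(- \frac{34505}{22278} - 565\right) \left(-175230 + 241446\right) = \left(- \frac{12621575}{22278}\right) 66216 = - \frac{139291701700}{3713}$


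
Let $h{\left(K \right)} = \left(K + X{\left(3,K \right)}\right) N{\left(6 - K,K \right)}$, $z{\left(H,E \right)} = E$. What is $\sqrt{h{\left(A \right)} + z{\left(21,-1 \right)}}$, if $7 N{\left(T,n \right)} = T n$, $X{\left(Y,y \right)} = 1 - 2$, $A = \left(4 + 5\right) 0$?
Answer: $i \approx 1.0 i$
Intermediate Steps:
$A = 0$ ($A = 9 \cdot 0 = 0$)
$X{\left(Y,y \right)} = -1$ ($X{\left(Y,y \right)} = 1 - 2 = -1$)
$N{\left(T,n \right)} = \frac{T n}{7}$
$h{\left(K \right)} = \frac{K \left(-1 + K\right) \left(6 - K\right)}{7}$ ($h{\left(K \right)} = \left(K - 1\right) \frac{\left(6 - K\right) K}{7} = \left(-1 + K\right) \frac{K \left(6 - K\right)}{7} = \frac{K \left(-1 + K\right) \left(6 - K\right)}{7}$)
$\sqrt{h{\left(A \right)} + z{\left(21,-1 \right)}} = \sqrt{\left(- \frac{1}{7}\right) 0 \left(-1 + 0\right) \left(-6 + 0\right) - 1} = \sqrt{\left(- \frac{1}{7}\right) 0 \left(-1\right) \left(-6\right) - 1} = \sqrt{0 - 1} = \sqrt{-1} = i$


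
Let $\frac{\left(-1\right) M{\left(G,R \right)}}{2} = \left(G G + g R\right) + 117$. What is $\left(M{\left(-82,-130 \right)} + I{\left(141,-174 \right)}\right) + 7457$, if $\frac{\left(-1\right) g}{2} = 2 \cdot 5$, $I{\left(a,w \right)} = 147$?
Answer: $-11278$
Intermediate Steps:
$g = -20$ ($g = - 2 \cdot 2 \cdot 5 = \left(-2\right) 10 = -20$)
$M{\left(G,R \right)} = -234 - 2 G^{2} + 40 R$ ($M{\left(G,R \right)} = - 2 \left(\left(G G - 20 R\right) + 117\right) = - 2 \left(\left(G^{2} - 20 R\right) + 117\right) = - 2 \left(117 + G^{2} - 20 R\right) = -234 - 2 G^{2} + 40 R$)
$\left(M{\left(-82,-130 \right)} + I{\left(141,-174 \right)}\right) + 7457 = \left(\left(-234 - 2 \left(-82\right)^{2} + 40 \left(-130\right)\right) + 147\right) + 7457 = \left(\left(-234 - 13448 - 5200\right) + 147\right) + 7457 = \left(-18882 + 147\right) + 7457 = -18735 + 7457 = -11278$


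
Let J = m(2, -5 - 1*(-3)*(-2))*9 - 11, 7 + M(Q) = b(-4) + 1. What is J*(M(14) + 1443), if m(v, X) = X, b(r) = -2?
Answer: -157850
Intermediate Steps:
M(Q) = -8 (M(Q) = -7 + (-2 + 1) = -7 - 1 = -8)
J = -110 (J = (-5 - 1*(-3)*(-2))*9 - 11 = (-5 + 3*(-2))*9 - 11 = (-5 - 6)*9 - 11 = -11*9 - 11 = -99 - 11 = -110)
J*(M(14) + 1443) = -110*(-8 + 1443) = -110*1435 = -157850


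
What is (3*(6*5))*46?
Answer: 4140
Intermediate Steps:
(3*(6*5))*46 = (3*30)*46 = 90*46 = 4140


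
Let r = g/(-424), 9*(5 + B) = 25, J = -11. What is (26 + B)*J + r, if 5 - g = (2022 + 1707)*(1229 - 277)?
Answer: 30951931/3816 ≈ 8111.1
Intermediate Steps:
g = -3550003 (g = 5 - (2022 + 1707)*(1229 - 277) = 5 - 3729*952 = 5 - 1*3550008 = 5 - 3550008 = -3550003)
B = -20/9 (B = -5 + (1/9)*25 = -5 + 25/9 = -20/9 ≈ -2.2222)
r = 3550003/424 (r = -3550003/(-424) = -3550003*(-1/424) = 3550003/424 ≈ 8372.7)
(26 + B)*J + r = (26 - 20/9)*(-11) + 3550003/424 = (214/9)*(-11) + 3550003/424 = -2354/9 + 3550003/424 = 30951931/3816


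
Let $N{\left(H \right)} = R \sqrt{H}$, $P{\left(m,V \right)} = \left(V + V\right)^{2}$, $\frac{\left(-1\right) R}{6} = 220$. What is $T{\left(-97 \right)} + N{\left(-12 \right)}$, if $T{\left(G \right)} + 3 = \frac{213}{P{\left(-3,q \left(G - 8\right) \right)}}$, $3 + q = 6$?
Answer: $- \frac{396829}{132300} - 2640 i \sqrt{3} \approx -2.9995 - 4572.6 i$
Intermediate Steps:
$R = -1320$ ($R = \left(-6\right) 220 = -1320$)
$q = 3$ ($q = -3 + 6 = 3$)
$P{\left(m,V \right)} = 4 V^{2}$ ($P{\left(m,V \right)} = \left(2 V\right)^{2} = 4 V^{2}$)
$N{\left(H \right)} = - 1320 \sqrt{H}$
$T{\left(G \right)} = -3 + \frac{213}{4 \left(-24 + 3 G\right)^{2}}$ ($T{\left(G \right)} = -3 + \frac{213}{4 \left(3 \left(G - 8\right)\right)^{2}} = -3 + \frac{213}{4 \left(3 \left(-8 + G\right)\right)^{2}} = -3 + \frac{213}{4 \left(-24 + 3 G\right)^{2}}$)
$T{\left(-97 \right)} + N{\left(-12 \right)} = \left(-3 + \frac{71}{12 \left(-8 - 97\right)^{2}}\right) - 1320 \sqrt{-12} = \left(-3 + \frac{71}{12 \cdot 11025}\right) - 1320 \cdot 2 i \sqrt{3} = \left(-3 + \frac{71}{12} \cdot \frac{1}{11025}\right) - 2640 i \sqrt{3} = \left(-3 + \frac{71}{132300}\right) - 2640 i \sqrt{3} = - \frac{396829}{132300} - 2640 i \sqrt{3}$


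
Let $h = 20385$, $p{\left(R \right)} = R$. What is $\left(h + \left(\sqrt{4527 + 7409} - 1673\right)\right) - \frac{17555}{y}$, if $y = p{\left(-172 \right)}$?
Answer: $\frac{3236019}{172} + 4 \sqrt{746} \approx 18923.0$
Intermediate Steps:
$y = -172$
$\left(h + \left(\sqrt{4527 + 7409} - 1673\right)\right) - \frac{17555}{y} = \left(20385 + \left(\sqrt{4527 + 7409} - 1673\right)\right) - \frac{17555}{-172} = \left(20385 - \left(1673 - \sqrt{11936}\right)\right) - - \frac{17555}{172} = \left(20385 - \left(1673 - 4 \sqrt{746}\right)\right) + \frac{17555}{172} = \left(18712 + 4 \sqrt{746}\right) + \frac{17555}{172} = \frac{3236019}{172} + 4 \sqrt{746}$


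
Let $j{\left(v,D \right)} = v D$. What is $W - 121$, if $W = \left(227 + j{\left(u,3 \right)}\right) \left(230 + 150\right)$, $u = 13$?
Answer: $100959$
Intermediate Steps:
$j{\left(v,D \right)} = D v$
$W = 101080$ ($W = \left(227 + 3 \cdot 13\right) \left(230 + 150\right) = \left(227 + 39\right) 380 = 266 \cdot 380 = 101080$)
$W - 121 = 101080 - 121 = 100959$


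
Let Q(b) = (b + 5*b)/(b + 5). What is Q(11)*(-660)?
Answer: -5445/2 ≈ -2722.5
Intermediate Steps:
Q(b) = 6*b/(5 + b) (Q(b) = (6*b)/(5 + b) = 6*b/(5 + b))
Q(11)*(-660) = (6*11/(5 + 11))*(-660) = (6*11/16)*(-660) = (6*11*(1/16))*(-660) = (33/8)*(-660) = -5445/2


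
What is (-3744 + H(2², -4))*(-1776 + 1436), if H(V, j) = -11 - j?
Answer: 1275340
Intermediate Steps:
(-3744 + H(2², -4))*(-1776 + 1436) = (-3744 + (-11 - 1*(-4)))*(-1776 + 1436) = (-3744 + (-11 + 4))*(-340) = (-3744 - 7)*(-340) = -3751*(-340) = 1275340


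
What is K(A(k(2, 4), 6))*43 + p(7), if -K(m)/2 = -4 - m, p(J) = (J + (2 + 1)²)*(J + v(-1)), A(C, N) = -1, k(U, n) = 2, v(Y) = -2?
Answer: 338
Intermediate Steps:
p(J) = (-2 + J)*(9 + J) (p(J) = (J + (2 + 1)²)*(J - 2) = (J + 3²)*(-2 + J) = (J + 9)*(-2 + J) = (9 + J)*(-2 + J) = (-2 + J)*(9 + J))
K(m) = 8 + 2*m (K(m) = -2*(-4 - m) = 8 + 2*m)
K(A(k(2, 4), 6))*43 + p(7) = (8 + 2*(-1))*43 + (-18 + 7² + 7*7) = (8 - 2)*43 + (-18 + 49 + 49) = 6*43 + 80 = 258 + 80 = 338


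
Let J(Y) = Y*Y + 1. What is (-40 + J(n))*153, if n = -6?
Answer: -459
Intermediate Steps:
J(Y) = 1 + Y² (J(Y) = Y² + 1 = 1 + Y²)
(-40 + J(n))*153 = (-40 + (1 + (-6)²))*153 = (-40 + (1 + 36))*153 = (-40 + 37)*153 = -3*153 = -459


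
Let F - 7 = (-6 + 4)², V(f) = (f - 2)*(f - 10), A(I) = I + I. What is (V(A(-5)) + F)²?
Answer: 63001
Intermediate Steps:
A(I) = 2*I
V(f) = (-10 + f)*(-2 + f) (V(f) = (-2 + f)*(-10 + f) = (-10 + f)*(-2 + f))
F = 11 (F = 7 + (-6 + 4)² = 7 + (-2)² = 7 + 4 = 11)
(V(A(-5)) + F)² = ((20 + (2*(-5))² - 24*(-5)) + 11)² = ((20 + (-10)² - 12*(-10)) + 11)² = ((20 + 100 + 120) + 11)² = (240 + 11)² = 251² = 63001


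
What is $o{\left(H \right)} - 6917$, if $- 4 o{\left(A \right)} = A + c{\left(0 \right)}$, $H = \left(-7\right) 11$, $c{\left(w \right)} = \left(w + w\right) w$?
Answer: $- \frac{27591}{4} \approx -6897.8$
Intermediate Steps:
$c{\left(w \right)} = 2 w^{2}$ ($c{\left(w \right)} = 2 w w = 2 w^{2}$)
$H = -77$
$o{\left(A \right)} = - \frac{A}{4}$ ($o{\left(A \right)} = - \frac{A + 2 \cdot 0^{2}}{4} = - \frac{A + 2 \cdot 0}{4} = - \frac{A + 0}{4} = - \frac{A}{4}$)
$o{\left(H \right)} - 6917 = \left(- \frac{1}{4}\right) \left(-77\right) - 6917 = \frac{77}{4} - 6917 = - \frac{27591}{4}$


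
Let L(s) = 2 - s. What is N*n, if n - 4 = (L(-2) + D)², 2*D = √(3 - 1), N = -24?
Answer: -492 - 96*√2 ≈ -627.76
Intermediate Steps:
D = √2/2 (D = √(3 - 1)/2 = √2/2 ≈ 0.70711)
n = 4 + (4 + √2/2)² (n = 4 + ((2 - 1*(-2)) + √2/2)² = 4 + ((2 + 2) + √2/2)² = 4 + (4 + √2/2)² ≈ 26.157)
N*n = -24*(41/2 + 4*√2) = -492 - 96*√2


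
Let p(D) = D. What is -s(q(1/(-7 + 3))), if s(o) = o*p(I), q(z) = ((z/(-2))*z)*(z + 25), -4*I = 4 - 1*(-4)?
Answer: -99/64 ≈ -1.5469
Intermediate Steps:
I = -2 (I = -(4 - 1*(-4))/4 = -(4 + 4)/4 = -¼*8 = -2)
q(z) = -z²*(25 + z)/2 (q(z) = ((z*(-½))*z)*(25 + z) = ((-z/2)*z)*(25 + z) = (-z²/2)*(25 + z) = -z²*(25 + z)/2)
s(o) = -2*o (s(o) = o*(-2) = -2*o)
-s(q(1/(-7 + 3))) = -(-2)*(1/(-7 + 3))²*(-25 - 1/(-7 + 3))/2 = -(-2)*(1/(-4))²*(-25 - 1/(-4))/2 = -(-2)*(-¼)²*(-25 - 1*(-¼))/2 = -(-2)*(½)*(1/16)*(-25 + ¼) = -(-2)*(½)*(1/16)*(-99/4) = -(-2)*(-99)/128 = -1*99/64 = -99/64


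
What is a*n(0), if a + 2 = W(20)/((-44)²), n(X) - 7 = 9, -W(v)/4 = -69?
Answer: -3596/121 ≈ -29.719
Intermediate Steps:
W(v) = 276 (W(v) = -4*(-69) = 276)
n(X) = 16 (n(X) = 7 + 9 = 16)
a = -899/484 (a = -2 + 276/((-44)²) = -2 + 276/1936 = -2 + 276*(1/1936) = -2 + 69/484 = -899/484 ≈ -1.8574)
a*n(0) = -899/484*16 = -3596/121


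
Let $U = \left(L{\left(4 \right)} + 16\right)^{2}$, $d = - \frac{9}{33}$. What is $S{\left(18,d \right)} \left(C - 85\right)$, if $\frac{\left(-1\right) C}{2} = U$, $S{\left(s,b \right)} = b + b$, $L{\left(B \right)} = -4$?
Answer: $\frac{2238}{11} \approx 203.45$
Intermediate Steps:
$d = - \frac{3}{11}$ ($d = \left(-9\right) \frac{1}{33} = - \frac{3}{11} \approx -0.27273$)
$S{\left(s,b \right)} = 2 b$
$U = 144$ ($U = \left(-4 + 16\right)^{2} = 12^{2} = 144$)
$C = -288$ ($C = \left(-2\right) 144 = -288$)
$S{\left(18,d \right)} \left(C - 85\right) = 2 \left(- \frac{3}{11}\right) \left(-288 - 85\right) = \left(- \frac{6}{11}\right) \left(-373\right) = \frac{2238}{11}$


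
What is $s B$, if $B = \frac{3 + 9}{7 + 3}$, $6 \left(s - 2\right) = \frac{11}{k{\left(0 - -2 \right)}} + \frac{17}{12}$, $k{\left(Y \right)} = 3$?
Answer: $\frac{41}{12} \approx 3.4167$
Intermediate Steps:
$s = \frac{205}{72}$ ($s = 2 + \frac{\frac{11}{3} + \frac{17}{12}}{6} = 2 + \frac{1}{6} \cdot \frac{61}{12} = 2 + \frac{61}{72} = \frac{205}{72} \approx 2.8472$)
$B = \frac{6}{5}$ ($B = \frac{12}{10} = 12 \cdot \frac{1}{10} = \frac{6}{5} \approx 1.2$)
$s B = \frac{205}{72} \cdot \frac{6}{5} = \frac{41}{12}$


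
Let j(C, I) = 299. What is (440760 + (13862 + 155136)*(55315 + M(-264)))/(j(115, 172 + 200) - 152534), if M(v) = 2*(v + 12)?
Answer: -9263390138/152235 ≈ -60849.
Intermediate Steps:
M(v) = 24 + 2*v (M(v) = 2*(12 + v) = 24 + 2*v)
(440760 + (13862 + 155136)*(55315 + M(-264)))/(j(115, 172 + 200) - 152534) = (440760 + (13862 + 155136)*(55315 + (24 + 2*(-264))))/(299 - 152534) = (440760 + 168998*(55315 + (24 - 528)))/(-152235) = (440760 + 168998*(55315 - 504))*(-1/152235) = (440760 + 168998*54811)*(-1/152235) = (440760 + 9262949378)*(-1/152235) = 9263390138*(-1/152235) = -9263390138/152235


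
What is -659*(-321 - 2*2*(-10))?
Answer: 185179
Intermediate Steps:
-659*(-321 - 2*2*(-10)) = -659*(-321 - 4*(-10)) = -659*(-321 + 40) = -659*(-281) = 185179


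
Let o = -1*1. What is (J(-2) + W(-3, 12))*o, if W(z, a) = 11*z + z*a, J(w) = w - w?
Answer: 69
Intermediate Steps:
J(w) = 0
o = -1
W(z, a) = 11*z + a*z
(J(-2) + W(-3, 12))*o = (0 - 3*(11 + 12))*(-1) = (0 - 3*23)*(-1) = (0 - 69)*(-1) = -69*(-1) = 69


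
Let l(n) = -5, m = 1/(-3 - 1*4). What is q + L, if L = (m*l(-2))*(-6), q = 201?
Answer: 1377/7 ≈ 196.71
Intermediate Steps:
m = -⅐ (m = 1/(-3 - 4) = 1/(-7) = -⅐ ≈ -0.14286)
L = -30/7 (L = -⅐*(-5)*(-6) = (5/7)*(-6) = -30/7 ≈ -4.2857)
q + L = 201 - 30/7 = 1377/7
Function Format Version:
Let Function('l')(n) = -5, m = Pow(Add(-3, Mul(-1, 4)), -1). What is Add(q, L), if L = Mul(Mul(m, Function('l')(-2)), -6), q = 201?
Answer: Rational(1377, 7) ≈ 196.71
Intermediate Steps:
m = Rational(-1, 7) (m = Pow(Add(-3, -4), -1) = Pow(-7, -1) = Rational(-1, 7) ≈ -0.14286)
L = Rational(-30, 7) (L = Mul(Mul(Rational(-1, 7), -5), -6) = Mul(Rational(5, 7), -6) = Rational(-30, 7) ≈ -4.2857)
Add(q, L) = Add(201, Rational(-30, 7)) = Rational(1377, 7)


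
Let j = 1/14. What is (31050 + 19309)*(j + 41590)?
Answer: 29322081699/14 ≈ 2.0944e+9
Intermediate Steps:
j = 1/14 ≈ 0.071429
(31050 + 19309)*(j + 41590) = (31050 + 19309)*(1/14 + 41590) = 50359*(582261/14) = 29322081699/14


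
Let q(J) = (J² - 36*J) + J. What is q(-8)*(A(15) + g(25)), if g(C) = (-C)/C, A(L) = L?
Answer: 4816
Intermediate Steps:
q(J) = J² - 35*J
g(C) = -1
q(-8)*(A(15) + g(25)) = (-8*(-35 - 8))*(15 - 1) = -8*(-43)*14 = 344*14 = 4816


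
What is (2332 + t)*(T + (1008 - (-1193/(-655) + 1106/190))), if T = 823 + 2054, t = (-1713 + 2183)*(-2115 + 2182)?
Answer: 326407429746/2489 ≈ 1.3114e+8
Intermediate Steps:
t = 31490 (t = 470*67 = 31490)
T = 2877
(2332 + t)*(T + (1008 - (-1193/(-655) + 1106/190))) = (2332 + 31490)*(2877 + (1008 - (-1193/(-655) + 1106/190))) = 33822*(2877 + (1008 - (-1193*(-1/655) + 1106*(1/190)))) = 33822*(2877 + (1008 - (1193/655 + 553/95))) = 33822*(2877 + (1008 - 1*19022/2489)) = 33822*(2877 + (1008 - 19022/2489)) = 33822*(2877 + 2489890/2489) = 33822*(9650743/2489) = 326407429746/2489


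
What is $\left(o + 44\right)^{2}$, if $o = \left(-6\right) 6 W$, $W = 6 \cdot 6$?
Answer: $1567504$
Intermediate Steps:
$W = 36$
$o = -1296$ ($o = \left(-6\right) 6 \cdot 36 = \left(-36\right) 36 = -1296$)
$\left(o + 44\right)^{2} = \left(-1296 + 44\right)^{2} = \left(-1252\right)^{2} = 1567504$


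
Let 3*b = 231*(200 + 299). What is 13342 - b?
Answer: -25081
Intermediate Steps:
b = 38423 (b = (231*(200 + 299))/3 = (231*499)/3 = (⅓)*115269 = 38423)
13342 - b = 13342 - 1*38423 = 13342 - 38423 = -25081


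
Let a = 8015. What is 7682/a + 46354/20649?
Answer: 530152928/165501735 ≈ 3.2033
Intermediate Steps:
7682/a + 46354/20649 = 7682/8015 + 46354/20649 = 530152928/165501735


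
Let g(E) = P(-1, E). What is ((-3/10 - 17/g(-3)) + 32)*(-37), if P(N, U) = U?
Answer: -41477/30 ≈ -1382.6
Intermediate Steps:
g(E) = E
((-3/10 - 17/g(-3)) + 32)*(-37) = ((-3/10 - 17/(-3)) + 32)*(-37) = ((-3*⅒ - 17*(-⅓)) + 32)*(-37) = ((-3/10 + 17/3) + 32)*(-37) = (161/30 + 32)*(-37) = (1121/30)*(-37) = -41477/30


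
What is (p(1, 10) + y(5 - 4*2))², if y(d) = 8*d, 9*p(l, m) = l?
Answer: 46225/81 ≈ 570.68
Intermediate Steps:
p(l, m) = l/9
(p(1, 10) + y(5 - 4*2))² = ((⅑)*1 + 8*(5 - 4*2))² = (⅑ + 8*(5 - 8))² = (⅑ + 8*(-3))² = (⅑ - 24)² = (-215/9)² = 46225/81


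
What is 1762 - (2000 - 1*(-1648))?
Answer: -1886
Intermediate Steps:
1762 - (2000 - 1*(-1648)) = 1762 - (2000 + 1648) = 1762 - 1*3648 = 1762 - 3648 = -1886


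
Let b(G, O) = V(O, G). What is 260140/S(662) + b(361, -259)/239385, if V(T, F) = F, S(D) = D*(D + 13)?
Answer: 83246569/142625583 ≈ 0.58367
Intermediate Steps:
S(D) = D*(13 + D)
b(G, O) = G
260140/S(662) + b(361, -259)/239385 = 260140/((662*(13 + 662))) + 361/239385 = 260140/((662*675)) + 361*(1/239385) = 260140/446850 + 361/239385 = 260140*(1/446850) + 361/239385 = 26014/44685 + 361/239385 = 83246569/142625583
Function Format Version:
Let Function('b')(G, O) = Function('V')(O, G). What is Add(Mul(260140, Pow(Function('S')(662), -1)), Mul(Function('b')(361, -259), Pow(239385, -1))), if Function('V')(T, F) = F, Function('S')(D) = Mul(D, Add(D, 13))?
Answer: Rational(83246569, 142625583) ≈ 0.58367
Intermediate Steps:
Function('S')(D) = Mul(D, Add(13, D))
Function('b')(G, O) = G
Add(Mul(260140, Pow(Function('S')(662), -1)), Mul(Function('b')(361, -259), Pow(239385, -1))) = Add(Mul(260140, Pow(Mul(662, Add(13, 662)), -1)), Mul(361, Pow(239385, -1))) = Add(Mul(260140, Pow(Mul(662, 675), -1)), Mul(361, Rational(1, 239385))) = Add(Mul(260140, Pow(446850, -1)), Rational(361, 239385)) = Add(Mul(260140, Rational(1, 446850)), Rational(361, 239385)) = Add(Rational(26014, 44685), Rational(361, 239385)) = Rational(83246569, 142625583)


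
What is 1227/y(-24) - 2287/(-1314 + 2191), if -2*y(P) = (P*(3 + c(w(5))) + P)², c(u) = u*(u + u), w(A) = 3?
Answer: -106621861/40748928 ≈ -2.6166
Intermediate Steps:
c(u) = 2*u² (c(u) = u*(2*u) = 2*u²)
y(P) = -242*P² (y(P) = -(P*(3 + 2*3²) + P)²/2 = -(P*(3 + 2*9) + P)²/2 = -(P*(3 + 18) + P)²/2 = -(P*21 + P)²/2 = -(21*P + P)²/2 = -484*P²/2 = -242*P²)
1227/y(-24) - 2287/(-1314 + 2191) = 1227/((-242*(-24)²)) - 2287/(-1314 + 2191) = 1227/((-242*576)) - 2287/877 = 1227/(-139392) - 2287*1/877 = 1227*(-1/139392) - 2287/877 = -409/46464 - 2287/877 = -106621861/40748928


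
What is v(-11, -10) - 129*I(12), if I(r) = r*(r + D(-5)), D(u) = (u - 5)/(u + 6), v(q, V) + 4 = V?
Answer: -3110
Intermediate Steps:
v(q, V) = -4 + V
D(u) = (-5 + u)/(6 + u)
I(r) = r*(-10 + r) (I(r) = r*(r + (-5 - 5)/(6 - 5)) = r*(r - 10/1) = r*(r + 1*(-10)) = r*(r - 10) = r*(-10 + r))
v(-11, -10) - 129*I(12) = (-4 - 10) - 1548*(-10 + 12) = -14 - 1548*2 = -14 - 129*24 = -14 - 3096 = -3110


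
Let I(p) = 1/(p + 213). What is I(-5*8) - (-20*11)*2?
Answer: 76121/173 ≈ 440.01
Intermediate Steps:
I(p) = 1/(213 + p)
I(-5*8) - (-20*11)*2 = 1/(213 - 5*8) - (-20*11)*2 = 1/(213 - 40) - (-220)*2 = 1/173 - 1*(-440) = 1/173 + 440 = 76121/173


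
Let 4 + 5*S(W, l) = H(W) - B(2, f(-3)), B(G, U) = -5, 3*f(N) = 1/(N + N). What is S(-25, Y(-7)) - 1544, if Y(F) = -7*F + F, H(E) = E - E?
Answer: -7719/5 ≈ -1543.8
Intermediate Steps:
f(N) = 1/(6*N) (f(N) = 1/(3*(N + N)) = 1/(3*((2*N))) = (1/(2*N))/3 = 1/(6*N))
H(E) = 0
Y(F) = -6*F
S(W, l) = ⅕ (S(W, l) = -⅘ + (0 - 1*(-5))/5 = -⅘ + (0 + 5)/5 = -⅘ + (⅕)*5 = -⅘ + 1 = ⅕)
S(-25, Y(-7)) - 1544 = ⅕ - 1544 = -7719/5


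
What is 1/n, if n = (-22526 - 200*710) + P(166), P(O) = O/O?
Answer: -1/164525 ≈ -6.0781e-6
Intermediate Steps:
P(O) = 1
n = -164525 (n = (-22526 - 200*710) + 1 = (-22526 - 142000) + 1 = -164526 + 1 = -164525)
1/n = 1/(-164525) = -1/164525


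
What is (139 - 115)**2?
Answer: 576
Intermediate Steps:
(139 - 115)**2 = 24**2 = 576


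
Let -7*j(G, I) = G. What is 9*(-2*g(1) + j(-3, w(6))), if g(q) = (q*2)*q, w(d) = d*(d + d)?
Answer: -225/7 ≈ -32.143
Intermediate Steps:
w(d) = 2*d**2 (w(d) = d*(2*d) = 2*d**2)
j(G, I) = -G/7
g(q) = 2*q**2 (g(q) = (2*q)*q = 2*q**2)
9*(-2*g(1) + j(-3, w(6))) = 9*(-4*1**2 - 1/7*(-3)) = 9*(-4 + 3/7) = 9*(-25/7) = -225/7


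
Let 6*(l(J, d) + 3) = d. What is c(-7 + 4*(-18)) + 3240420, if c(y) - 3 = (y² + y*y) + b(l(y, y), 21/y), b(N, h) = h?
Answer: 256979474/79 ≈ 3.2529e+6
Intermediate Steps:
l(J, d) = -3 + d/6
c(y) = 3 + 2*y² + 21/y (c(y) = 3 + ((y² + y*y) + 21/y) = 3 + ((y² + y²) + 21/y) = 3 + (2*y² + 21/y) = 3 + 2*y² + 21/y)
c(-7 + 4*(-18)) + 3240420 = (3 + 2*(-7 + 4*(-18))² + 21/(-7 + 4*(-18))) + 3240420 = (3 + 2*(-7 - 72)² + 21/(-7 - 72)) + 3240420 = (3 + 2*(-79)² + 21/(-79)) + 3240420 = (3 + 2*6241 + 21*(-1/79)) + 3240420 = (3 + 12482 - 21/79) + 3240420 = 986294/79 + 3240420 = 256979474/79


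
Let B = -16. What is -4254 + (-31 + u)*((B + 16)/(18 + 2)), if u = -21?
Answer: -4254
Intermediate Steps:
-4254 + (-31 + u)*((B + 16)/(18 + 2)) = -4254 + (-31 - 21)*((-16 + 16)/(18 + 2)) = -4254 - 0/20 = -4254 - 52*0 = -4254 + 0 = -4254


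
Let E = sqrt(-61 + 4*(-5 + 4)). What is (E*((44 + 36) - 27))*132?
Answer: 6996*I*sqrt(65) ≈ 56404.0*I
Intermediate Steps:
E = I*sqrt(65) (E = sqrt(-61 + 4*(-1)) = sqrt(-61 - 4) = sqrt(-65) = I*sqrt(65) ≈ 8.0623*I)
(E*((44 + 36) - 27))*132 = ((I*sqrt(65))*((44 + 36) - 27))*132 = ((I*sqrt(65))*(80 - 27))*132 = ((I*sqrt(65))*53)*132 = (53*I*sqrt(65))*132 = 6996*I*sqrt(65)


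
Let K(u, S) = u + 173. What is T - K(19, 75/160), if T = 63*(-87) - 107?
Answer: -5780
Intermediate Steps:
K(u, S) = 173 + u
T = -5588 (T = -5481 - 107 = -5588)
T - K(19, 75/160) = -5588 - (173 + 19) = -5588 - 1*192 = -5588 - 192 = -5780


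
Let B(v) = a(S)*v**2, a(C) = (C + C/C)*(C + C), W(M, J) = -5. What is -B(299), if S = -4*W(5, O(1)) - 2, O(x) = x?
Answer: -61150284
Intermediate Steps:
S = 18 (S = -4*(-5) - 2 = 20 - 2 = 18)
a(C) = 2*C*(1 + C) (a(C) = (C + 1)*(2*C) = (1 + C)*(2*C) = 2*C*(1 + C))
B(v) = 684*v**2 (B(v) = (2*18*(1 + 18))*v**2 = (2*18*19)*v**2 = 684*v**2)
-B(299) = -684*299**2 = -684*89401 = -1*61150284 = -61150284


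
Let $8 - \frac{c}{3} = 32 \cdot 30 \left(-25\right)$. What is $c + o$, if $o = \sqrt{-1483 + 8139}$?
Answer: $72024 + 16 \sqrt{26} \approx 72106.0$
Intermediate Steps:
$c = 72024$ ($c = 24 - 3 \cdot 32 \cdot 30 \left(-25\right) = 24 - 3 \cdot 960 \left(-25\right) = 24 - -72000 = 24 + 72000 = 72024$)
$o = 16 \sqrt{26}$ ($o = \sqrt{6656} = 16 \sqrt{26} \approx 81.584$)
$c + o = 72024 + 16 \sqrt{26}$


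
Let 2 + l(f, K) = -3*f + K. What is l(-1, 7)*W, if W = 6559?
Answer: 52472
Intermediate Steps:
l(f, K) = -2 + K - 3*f (l(f, K) = -2 + (-3*f + K) = -2 + (K - 3*f) = -2 + K - 3*f)
l(-1, 7)*W = (-2 + 7 - 3*(-1))*6559 = (-2 + 7 + 3)*6559 = 8*6559 = 52472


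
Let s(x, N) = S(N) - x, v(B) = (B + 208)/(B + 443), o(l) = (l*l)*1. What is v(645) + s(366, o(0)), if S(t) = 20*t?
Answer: -397355/1088 ≈ -365.22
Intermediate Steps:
o(l) = l**2 (o(l) = l**2*1 = l**2)
v(B) = (208 + B)/(443 + B)
s(x, N) = -x + 20*N (s(x, N) = 20*N - x = -x + 20*N)
v(645) + s(366, o(0)) = (208 + 645)/(443 + 645) + (-1*366 + 20*0**2) = 853/1088 + (-366 + 20*0) = (1/1088)*853 + (-366 + 0) = 853/1088 - 366 = -397355/1088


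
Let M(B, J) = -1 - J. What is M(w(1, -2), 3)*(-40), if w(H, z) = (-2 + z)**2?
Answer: 160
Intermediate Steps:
M(w(1, -2), 3)*(-40) = (-1 - 1*3)*(-40) = (-1 - 3)*(-40) = -4*(-40) = 160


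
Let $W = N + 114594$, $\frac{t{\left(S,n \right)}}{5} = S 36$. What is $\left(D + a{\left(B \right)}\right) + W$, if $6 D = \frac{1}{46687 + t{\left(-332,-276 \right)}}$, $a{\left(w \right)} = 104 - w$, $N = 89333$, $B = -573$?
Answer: $\frac{16048728551}{78438} \approx 2.046 \cdot 10^{5}$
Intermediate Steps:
$t{\left(S,n \right)} = 180 S$ ($t{\left(S,n \right)} = 5 S 36 = 5 \cdot 36 S = 180 S$)
$W = 203927$ ($W = 89333 + 114594 = 203927$)
$D = - \frac{1}{78438}$ ($D = \frac{1}{6 \left(46687 + 180 \left(-332\right)\right)} = \frac{1}{6 \left(46687 - 59760\right)} = \frac{1}{6 \left(-13073\right)} = \frac{1}{6} \left(- \frac{1}{13073}\right) = - \frac{1}{78438} \approx -1.2749 \cdot 10^{-5}$)
$\left(D + a{\left(B \right)}\right) + W = \left(- \frac{1}{78438} + \left(104 - -573\right)\right) + 203927 = \left(- \frac{1}{78438} + \left(104 + 573\right)\right) + 203927 = \left(- \frac{1}{78438} + 677\right) + 203927 = \frac{53102525}{78438} + 203927 = \frac{16048728551}{78438}$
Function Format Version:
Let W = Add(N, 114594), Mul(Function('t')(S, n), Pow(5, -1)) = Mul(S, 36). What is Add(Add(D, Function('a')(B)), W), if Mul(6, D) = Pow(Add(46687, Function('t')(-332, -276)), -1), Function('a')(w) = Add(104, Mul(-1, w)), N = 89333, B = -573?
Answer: Rational(16048728551, 78438) ≈ 2.0460e+5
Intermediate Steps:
Function('t')(S, n) = Mul(180, S) (Function('t')(S, n) = Mul(5, Mul(S, 36)) = Mul(5, Mul(36, S)) = Mul(180, S))
W = 203927 (W = Add(89333, 114594) = 203927)
D = Rational(-1, 78438) (D = Mul(Rational(1, 6), Pow(Add(46687, Mul(180, -332)), -1)) = Mul(Rational(1, 6), Pow(Add(46687, -59760), -1)) = Mul(Rational(1, 6), Pow(-13073, -1)) = Mul(Rational(1, 6), Rational(-1, 13073)) = Rational(-1, 78438) ≈ -1.2749e-5)
Add(Add(D, Function('a')(B)), W) = Add(Add(Rational(-1, 78438), Add(104, Mul(-1, -573))), 203927) = Add(Add(Rational(-1, 78438), Add(104, 573)), 203927) = Add(Add(Rational(-1, 78438), 677), 203927) = Add(Rational(53102525, 78438), 203927) = Rational(16048728551, 78438)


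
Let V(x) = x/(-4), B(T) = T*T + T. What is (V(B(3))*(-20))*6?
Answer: 360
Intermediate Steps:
B(T) = T + T² (B(T) = T² + T = T + T²)
V(x) = -x/4 (V(x) = x*(-¼) = -x/4)
(V(B(3))*(-20))*6 = (-3*(1 + 3)/4*(-20))*6 = (-3*4/4*(-20))*6 = (-¼*12*(-20))*6 = -3*(-20)*6 = 60*6 = 360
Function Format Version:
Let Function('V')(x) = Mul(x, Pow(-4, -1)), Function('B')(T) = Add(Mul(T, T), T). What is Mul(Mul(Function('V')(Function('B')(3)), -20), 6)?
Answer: 360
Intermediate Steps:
Function('B')(T) = Add(T, Pow(T, 2)) (Function('B')(T) = Add(Pow(T, 2), T) = Add(T, Pow(T, 2)))
Function('V')(x) = Mul(Rational(-1, 4), x) (Function('V')(x) = Mul(x, Rational(-1, 4)) = Mul(Rational(-1, 4), x))
Mul(Mul(Function('V')(Function('B')(3)), -20), 6) = Mul(Mul(Mul(Rational(-1, 4), Mul(3, Add(1, 3))), -20), 6) = Mul(Mul(Mul(Rational(-1, 4), Mul(3, 4)), -20), 6) = Mul(Mul(Mul(Rational(-1, 4), 12), -20), 6) = Mul(Mul(-3, -20), 6) = Mul(60, 6) = 360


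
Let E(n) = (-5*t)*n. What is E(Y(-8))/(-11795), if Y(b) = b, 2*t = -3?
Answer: 12/2359 ≈ 0.0050869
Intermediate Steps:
t = -3/2 (t = (1/2)*(-3) = -3/2 ≈ -1.5000)
E(n) = 15*n/2 (E(n) = (-5*(-3/2))*n = 15*n/2)
E(Y(-8))/(-11795) = ((15/2)*(-8))/(-11795) = -60*(-1/11795) = 12/2359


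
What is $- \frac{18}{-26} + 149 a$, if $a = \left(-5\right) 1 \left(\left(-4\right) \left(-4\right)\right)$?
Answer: $- \frac{154951}{13} \approx -11919.0$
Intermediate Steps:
$a = -80$ ($a = \left(-5\right) 16 = -80$)
$- \frac{18}{-26} + 149 a = - \frac{18}{-26} + 149 \left(-80\right) = \left(-18\right) \left(- \frac{1}{26}\right) - 11920 = \frac{9}{13} - 11920 = - \frac{154951}{13}$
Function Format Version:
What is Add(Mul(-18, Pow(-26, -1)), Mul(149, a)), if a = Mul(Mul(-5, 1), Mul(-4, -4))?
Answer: Rational(-154951, 13) ≈ -11919.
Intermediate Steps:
a = -80 (a = Mul(-5, 16) = -80)
Add(Mul(-18, Pow(-26, -1)), Mul(149, a)) = Add(Mul(-18, Pow(-26, -1)), Mul(149, -80)) = Add(Mul(-18, Rational(-1, 26)), -11920) = Add(Rational(9, 13), -11920) = Rational(-154951, 13)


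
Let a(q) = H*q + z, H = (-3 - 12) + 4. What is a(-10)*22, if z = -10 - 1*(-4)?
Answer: 2288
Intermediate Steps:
H = -11 (H = -15 + 4 = -11)
z = -6 (z = -10 + 4 = -6)
a(q) = -6 - 11*q (a(q) = -11*q - 6 = -6 - 11*q)
a(-10)*22 = (-6 - 11*(-10))*22 = (-6 + 110)*22 = 104*22 = 2288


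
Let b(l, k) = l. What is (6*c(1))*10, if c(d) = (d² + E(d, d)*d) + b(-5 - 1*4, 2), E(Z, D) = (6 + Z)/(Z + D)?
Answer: -270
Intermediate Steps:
E(Z, D) = (6 + Z)/(D + Z)
c(d) = -6 + d² + d/2 (c(d) = (d² + ((6 + d)/(d + d))*d) + (-5 - 1*4) = (d² + ((6 + d)/((2*d)))*d) + (-5 - 4) = (d² + ((1/(2*d))*(6 + d))*d) - 9 = (d² + ((6 + d)/(2*d))*d) - 9 = (d² + (3 + d/2)) - 9 = (3 + d² + d/2) - 9 = -6 + d² + d/2)
(6*c(1))*10 = (6*(-6 + 1² + (½)*1))*10 = (6*(-6 + 1 + ½))*10 = (6*(-9/2))*10 = -27*10 = -270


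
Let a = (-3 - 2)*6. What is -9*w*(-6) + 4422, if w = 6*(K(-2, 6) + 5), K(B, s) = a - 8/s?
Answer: -4110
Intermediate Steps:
a = -30 (a = -5*6 = -30)
K(B, s) = -30 - 8/s
w = -158 (w = 6*((-30 - 8/6) + 5) = 6*((-30 - 8*⅙) + 5) = 6*((-30 - 4/3) + 5) = 6*(-94/3 + 5) = 6*(-79/3) = -158)
-9*w*(-6) + 4422 = -9*(-158)*(-6) + 4422 = 1422*(-6) + 4422 = -8532 + 4422 = -4110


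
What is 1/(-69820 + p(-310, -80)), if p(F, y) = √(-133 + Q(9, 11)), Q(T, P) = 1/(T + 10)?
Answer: -663290/46310909063 - I*√47994/92621818126 ≈ -1.4323e-5 - 2.3653e-9*I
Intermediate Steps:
Q(T, P) = 1/(10 + T)
p(F, y) = I*√47994/19 (p(F, y) = √(-133 + 1/(10 + 9)) = √(-133 + 1/19) = √(-2526/19) = I*√47994/19)
1/(-69820 + p(-310, -80)) = 1/(-69820 + I*√47994/19)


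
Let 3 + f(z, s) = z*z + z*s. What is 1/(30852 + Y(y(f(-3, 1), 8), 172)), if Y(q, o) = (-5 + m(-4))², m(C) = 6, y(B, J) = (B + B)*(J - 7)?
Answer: 1/30853 ≈ 3.2412e-5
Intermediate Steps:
f(z, s) = -3 + z² + s*z (f(z, s) = -3 + (z*z + z*s) = -3 + (z² + s*z) = -3 + z² + s*z)
y(B, J) = 2*B*(-7 + J) (y(B, J) = (2*B)*(-7 + J) = 2*B*(-7 + J))
Y(q, o) = 1 (Y(q, o) = (-5 + 6)² = 1² = 1)
1/(30852 + Y(y(f(-3, 1), 8), 172)) = 1/(30852 + 1) = 1/30853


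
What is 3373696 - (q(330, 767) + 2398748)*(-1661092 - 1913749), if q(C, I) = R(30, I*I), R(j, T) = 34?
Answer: 8575267617358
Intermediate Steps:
q(C, I) = 34
3373696 - (q(330, 767) + 2398748)*(-1661092 - 1913749) = 3373696 - (34 + 2398748)*(-1661092 - 1913749) = 3373696 - 2398782*(-3574841) = 3373696 - 1*(-8575264243662) = 3373696 + 8575264243662 = 8575267617358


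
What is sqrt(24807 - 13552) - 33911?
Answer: -33911 + sqrt(11255) ≈ -33805.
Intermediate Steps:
sqrt(24807 - 13552) - 33911 = sqrt(11255) - 33911 = -33911 + sqrt(11255)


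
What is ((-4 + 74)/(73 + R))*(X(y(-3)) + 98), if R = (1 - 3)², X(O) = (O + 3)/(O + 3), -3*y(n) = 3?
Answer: 90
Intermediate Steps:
y(n) = -1 (y(n) = -⅓*3 = -1)
X(O) = 1 (X(O) = (3 + O)/(3 + O) = 1)
R = 4 (R = (-2)² = 4)
((-4 + 74)/(73 + R))*(X(y(-3)) + 98) = ((-4 + 74)/(73 + 4))*(1 + 98) = (70/77)*99 = (70*(1/77))*99 = (10/11)*99 = 90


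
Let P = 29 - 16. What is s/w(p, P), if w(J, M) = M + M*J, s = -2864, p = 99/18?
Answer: -5728/169 ≈ -33.893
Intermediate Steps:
p = 11/2 (p = 99*(1/18) = 11/2 ≈ 5.5000)
P = 13
w(J, M) = M + J*M
s/w(p, P) = -2864*1/(13*(1 + 11/2)) = -2864/(13*(13/2)) = -2864/169/2 = -2864*2/169 = -5728/169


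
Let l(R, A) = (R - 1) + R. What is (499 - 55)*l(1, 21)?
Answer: 444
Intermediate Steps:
l(R, A) = -1 + 2*R (l(R, A) = (-1 + R) + R = -1 + 2*R)
(499 - 55)*l(1, 21) = (499 - 55)*(-1 + 2*1) = 444*(-1 + 2) = 444*1 = 444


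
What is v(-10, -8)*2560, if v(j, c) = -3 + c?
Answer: -28160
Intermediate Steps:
v(-10, -8)*2560 = (-3 - 8)*2560 = -11*2560 = -28160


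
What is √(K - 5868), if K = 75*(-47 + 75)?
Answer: 2*I*√942 ≈ 61.384*I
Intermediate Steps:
K = 2100 (K = 75*28 = 2100)
√(K - 5868) = √(2100 - 5868) = √(-3768) = 2*I*√942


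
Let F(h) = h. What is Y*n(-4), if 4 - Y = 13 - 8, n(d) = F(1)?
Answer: -1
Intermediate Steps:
n(d) = 1
Y = -1 (Y = 4 - (13 - 8) = 4 - 1*5 = 4 - 5 = -1)
Y*n(-4) = -1*1 = -1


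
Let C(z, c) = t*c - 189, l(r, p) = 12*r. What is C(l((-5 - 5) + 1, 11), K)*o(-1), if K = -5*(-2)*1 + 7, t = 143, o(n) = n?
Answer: -2242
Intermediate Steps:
K = 17 (K = 10*1 + 7 = 10 + 7 = 17)
C(z, c) = -189 + 143*c (C(z, c) = 143*c - 189 = -189 + 143*c)
C(l((-5 - 5) + 1, 11), K)*o(-1) = (-189 + 143*17)*(-1) = (-189 + 2431)*(-1) = 2242*(-1) = -2242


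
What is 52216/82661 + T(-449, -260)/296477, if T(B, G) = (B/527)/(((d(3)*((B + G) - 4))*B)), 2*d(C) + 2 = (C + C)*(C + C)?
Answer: 98888018251906883/156545550726361799 ≈ 0.63169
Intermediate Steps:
d(C) = -1 + 2*C² (d(C) = -1 + ((C + C)*(C + C))/2 = -1 + ((2*C)*(2*C))/2 = -1 + (4*C²)/2 = -1 + 2*C²)
T(B, G) = 1/(527*(-68 + 17*B + 17*G)) (T(B, G) = (B/527)/((((-1 + 2*3²)*((B + G) - 4))*B)) = (B*(1/527))/((((-1 + 2*9)*(-4 + B + G))*B)) = (B/527)/((((-1 + 18)*(-4 + B + G))*B)) = (B/527)/(((17*(-4 + B + G))*B)) = (B/527)/(((-68 + 17*B + 17*G)*B)) = (B/527)/((B*(-68 + 17*B + 17*G))) = (B/527)*(1/(B*(-68 + 17*B + 17*G))) = 1/(527*(-68 + 17*B + 17*G)))
52216/82661 + T(-449, -260)/296477 = 52216/82661 + (1/(8959*(-4 - 449 - 260)))/296477 = 52216*(1/82661) + ((1/8959)/(-713))*(1/296477) = 52216/82661 + ((1/8959)*(-1/713))*(1/296477) = 52216/82661 - 1/6387767*1/296477 = 52216/82661 - 1/1893825996859 = 98888018251906883/156545550726361799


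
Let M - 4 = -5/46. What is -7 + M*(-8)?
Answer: -877/23 ≈ -38.130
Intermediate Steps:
M = 179/46 (M = 4 - 5/46 = 179/46 ≈ 3.8913)
-7 + M*(-8) = -7 + (179/46)*(-8) = -7 - 716/23 = -877/23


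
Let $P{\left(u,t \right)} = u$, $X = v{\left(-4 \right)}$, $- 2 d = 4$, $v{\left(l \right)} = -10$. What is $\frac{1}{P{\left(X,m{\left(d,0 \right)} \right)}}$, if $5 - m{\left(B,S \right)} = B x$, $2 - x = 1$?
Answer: $- \frac{1}{10} \approx -0.1$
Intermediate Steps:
$x = 1$ ($x = 2 - 1 = 1$)
$d = -2$ ($d = \left(- \frac{1}{2}\right) 4 = -2$)
$m{\left(B,S \right)} = 5 - B$ ($m{\left(B,S \right)} = 5 - B 1 = 5 - B$)
$X = -10$
$\frac{1}{P{\left(X,m{\left(d,0 \right)} \right)}} = \frac{1}{-10} = - \frac{1}{10}$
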